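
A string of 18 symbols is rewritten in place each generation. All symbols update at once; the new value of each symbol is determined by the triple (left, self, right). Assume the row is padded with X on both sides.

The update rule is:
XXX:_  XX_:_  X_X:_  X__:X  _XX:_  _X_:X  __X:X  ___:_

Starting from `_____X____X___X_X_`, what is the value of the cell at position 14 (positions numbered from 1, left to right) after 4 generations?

generation 1: X___XXX__XXX_XX_X_
generation 2: _X_X___XX_______X_
generation 3: _X_XX_X__X_____XX_
generation 4: _X____XXXXX___X___
position 14 holds _

_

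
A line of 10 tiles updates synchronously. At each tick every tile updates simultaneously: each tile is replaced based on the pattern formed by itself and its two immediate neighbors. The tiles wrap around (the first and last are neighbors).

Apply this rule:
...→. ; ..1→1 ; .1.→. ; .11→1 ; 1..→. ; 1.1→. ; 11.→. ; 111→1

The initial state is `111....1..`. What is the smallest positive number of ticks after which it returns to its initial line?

10

tick 1: 11....1..1
tick 2: 1....1..11
tick 3: ....1..111
tick 4: ...1..111.
tick 5: ..1..111..
tick 6: .1..111...
tick 7: 1..111....
tick 8: ..111....1
tick 9: .111....1.
tick 10: 111....1..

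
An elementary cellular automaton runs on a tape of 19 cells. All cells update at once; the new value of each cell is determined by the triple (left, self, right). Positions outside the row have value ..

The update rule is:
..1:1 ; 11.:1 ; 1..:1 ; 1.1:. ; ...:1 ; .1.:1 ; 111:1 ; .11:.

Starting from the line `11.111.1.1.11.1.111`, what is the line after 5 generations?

.1..11.1.1..1.1..11
1111.1.1.1111.111.1
.111.1.1..111..11.1
1.11.1.111.1111.1.1
1..1.1..11..111.1.1

1..1.1..11..111.1.1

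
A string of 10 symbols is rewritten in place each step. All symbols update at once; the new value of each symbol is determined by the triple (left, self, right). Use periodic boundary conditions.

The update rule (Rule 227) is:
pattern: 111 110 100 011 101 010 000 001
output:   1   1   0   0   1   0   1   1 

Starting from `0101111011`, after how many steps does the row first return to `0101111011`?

10

step 1: 1010111101
step 2: 1101011110
step 3: 0110101111
step 4: 1011010111
step 5: 1101101011
step 6: 1110110101
step 7: 1111011010
step 8: 0111101101
step 9: 1011110110
step 10: 0101111011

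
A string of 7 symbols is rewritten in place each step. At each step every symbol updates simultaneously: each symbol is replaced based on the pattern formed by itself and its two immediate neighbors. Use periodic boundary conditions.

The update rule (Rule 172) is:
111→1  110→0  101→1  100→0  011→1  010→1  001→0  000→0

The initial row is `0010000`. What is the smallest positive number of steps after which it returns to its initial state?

0010000

1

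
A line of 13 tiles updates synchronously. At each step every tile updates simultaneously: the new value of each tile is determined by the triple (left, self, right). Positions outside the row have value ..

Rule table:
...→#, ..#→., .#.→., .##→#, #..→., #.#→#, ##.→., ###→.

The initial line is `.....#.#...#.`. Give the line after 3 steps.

####..#..#...
#..........##
..########.#.

..########.#.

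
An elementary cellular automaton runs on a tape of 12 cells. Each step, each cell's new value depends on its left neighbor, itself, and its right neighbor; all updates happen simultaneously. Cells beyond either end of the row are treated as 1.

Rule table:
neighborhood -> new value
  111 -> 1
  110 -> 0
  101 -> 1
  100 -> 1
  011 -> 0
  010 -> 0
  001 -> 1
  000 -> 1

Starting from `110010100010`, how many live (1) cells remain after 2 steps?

101101011101
010010101010
count of 1: 5

5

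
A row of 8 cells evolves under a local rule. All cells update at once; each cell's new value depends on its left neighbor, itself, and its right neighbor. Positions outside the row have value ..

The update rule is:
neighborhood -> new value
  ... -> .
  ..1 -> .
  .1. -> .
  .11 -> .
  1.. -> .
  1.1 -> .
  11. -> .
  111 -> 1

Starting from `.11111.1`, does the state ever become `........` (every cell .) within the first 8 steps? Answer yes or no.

yes

step 1: ..111...
step 2: ...1....
step 3: ........
all cells are . at step 3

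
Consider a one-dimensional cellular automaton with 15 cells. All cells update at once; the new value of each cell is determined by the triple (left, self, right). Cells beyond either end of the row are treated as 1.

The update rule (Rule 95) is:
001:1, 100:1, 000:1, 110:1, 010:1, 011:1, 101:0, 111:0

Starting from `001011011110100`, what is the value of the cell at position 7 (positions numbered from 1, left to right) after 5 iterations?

111011010010111
001011011110100  (repeats iteration 0; period 2)
iteration 5: 111011010010111
position 7 holds 0

0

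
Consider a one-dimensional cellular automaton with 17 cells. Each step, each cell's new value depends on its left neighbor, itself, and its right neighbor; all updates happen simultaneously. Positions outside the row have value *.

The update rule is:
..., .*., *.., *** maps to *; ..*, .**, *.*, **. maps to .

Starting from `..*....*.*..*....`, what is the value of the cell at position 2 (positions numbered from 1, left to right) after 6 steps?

*

*.****.*.**.****.
...**..*.....**..
**...*.*****...*.
*.**.*..***.**.*.
.....**..*.....*.
****...*.*****.*.
position 2 holds *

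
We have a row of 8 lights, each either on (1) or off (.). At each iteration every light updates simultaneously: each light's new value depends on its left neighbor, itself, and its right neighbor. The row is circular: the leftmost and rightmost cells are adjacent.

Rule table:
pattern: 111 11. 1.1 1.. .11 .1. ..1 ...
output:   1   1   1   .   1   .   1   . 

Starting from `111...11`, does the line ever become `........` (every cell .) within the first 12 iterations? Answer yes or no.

111..111
111.1111
11111111
11111111  (fixed point — unchanged through iteration 12)
iteration 12 is 11111111, still not uniform .

no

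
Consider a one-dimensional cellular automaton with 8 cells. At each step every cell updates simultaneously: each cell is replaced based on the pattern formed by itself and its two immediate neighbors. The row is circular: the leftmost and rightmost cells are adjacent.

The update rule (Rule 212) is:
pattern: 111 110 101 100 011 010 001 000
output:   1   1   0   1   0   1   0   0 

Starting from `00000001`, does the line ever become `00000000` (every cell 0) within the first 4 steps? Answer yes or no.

10000001
11000000
01100000
00110000
step 4 is 00110000, still not uniform 0

no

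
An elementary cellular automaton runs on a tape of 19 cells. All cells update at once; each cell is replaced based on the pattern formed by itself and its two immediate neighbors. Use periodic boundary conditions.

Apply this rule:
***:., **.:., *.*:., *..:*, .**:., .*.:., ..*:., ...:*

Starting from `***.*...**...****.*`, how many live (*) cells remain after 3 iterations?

.....**...**.......
****...**...*******
....**...**........
count of *: 4

4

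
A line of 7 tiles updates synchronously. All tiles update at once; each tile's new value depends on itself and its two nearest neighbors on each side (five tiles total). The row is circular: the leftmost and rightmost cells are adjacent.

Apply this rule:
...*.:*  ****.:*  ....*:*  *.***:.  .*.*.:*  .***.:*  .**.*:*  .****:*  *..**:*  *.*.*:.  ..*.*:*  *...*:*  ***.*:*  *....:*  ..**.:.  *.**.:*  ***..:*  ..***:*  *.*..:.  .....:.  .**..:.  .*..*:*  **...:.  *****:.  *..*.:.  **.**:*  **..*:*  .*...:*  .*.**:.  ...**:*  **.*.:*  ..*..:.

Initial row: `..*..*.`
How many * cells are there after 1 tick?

**.*..*
count of *: 4

4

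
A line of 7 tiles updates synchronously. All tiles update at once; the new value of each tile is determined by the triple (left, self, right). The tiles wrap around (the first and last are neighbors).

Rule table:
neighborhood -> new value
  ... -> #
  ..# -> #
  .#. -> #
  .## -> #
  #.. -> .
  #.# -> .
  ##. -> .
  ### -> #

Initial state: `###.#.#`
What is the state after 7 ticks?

#..#..#

tick 1: ##..#.#
tick 2: #..##.#
tick 3: ..##..#
tick 4: .##..##
tick 5: .#..##.
tick 6: ##.##..
tick 7: #..#..#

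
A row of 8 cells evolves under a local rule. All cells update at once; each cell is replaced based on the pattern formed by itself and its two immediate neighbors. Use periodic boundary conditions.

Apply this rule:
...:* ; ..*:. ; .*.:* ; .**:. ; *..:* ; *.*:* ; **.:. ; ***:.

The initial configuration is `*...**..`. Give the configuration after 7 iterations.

...*..**

***...*.
...**.**
**...*..
..**.**.
*...*..*
.**.**..
...*..**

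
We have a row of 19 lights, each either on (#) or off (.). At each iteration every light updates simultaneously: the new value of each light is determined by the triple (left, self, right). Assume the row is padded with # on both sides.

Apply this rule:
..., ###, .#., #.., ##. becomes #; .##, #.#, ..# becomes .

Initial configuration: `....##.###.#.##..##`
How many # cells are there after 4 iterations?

iteration 1: ###..#..##.#..##..#
iteration 2: ####.##..#.##..##..
iteration 3: ####..##.#..##..##.
iteration 4: #####..#.##..##..#.
count of #: 11

11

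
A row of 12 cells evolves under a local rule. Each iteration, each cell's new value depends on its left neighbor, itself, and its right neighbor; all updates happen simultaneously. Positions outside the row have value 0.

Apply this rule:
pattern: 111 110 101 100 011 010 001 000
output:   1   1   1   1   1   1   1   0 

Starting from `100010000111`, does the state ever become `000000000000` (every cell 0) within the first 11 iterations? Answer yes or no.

iteration 1: 110111001111
iteration 2: 111111111111
iteration 3: 111111111111  (fixed point — unchanged through iteration 11)
iteration 11 is 111111111111, still not uniform 0

no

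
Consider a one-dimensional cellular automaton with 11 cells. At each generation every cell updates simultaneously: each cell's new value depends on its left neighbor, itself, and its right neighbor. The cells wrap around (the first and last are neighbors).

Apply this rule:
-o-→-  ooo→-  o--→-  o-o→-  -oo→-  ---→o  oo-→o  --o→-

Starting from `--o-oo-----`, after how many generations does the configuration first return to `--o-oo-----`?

o----o-oooo
o-oo-------
---o-ooooo-
oo-------o-
-o-ooooo---
-------o-oo
-ooooo----o
-----o-oo--
oooo----o-o
---o-oo----
oo----o-ooo
-o-oo------
----o-ooooo
-oo-------o
--o-ooooo--
o-------o-o
o-ooooo----
------o-oo-
ooooo----o-
----o-oo---
ooo----o-oo
--o-oo-----

22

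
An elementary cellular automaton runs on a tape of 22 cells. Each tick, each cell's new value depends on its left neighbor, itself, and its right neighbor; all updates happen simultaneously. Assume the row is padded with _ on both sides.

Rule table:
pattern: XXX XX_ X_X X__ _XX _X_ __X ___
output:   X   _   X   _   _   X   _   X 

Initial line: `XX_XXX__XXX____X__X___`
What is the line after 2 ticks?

X_XXX_XX_X____XX__XX__

__X_X____X__XX_X__X_XX
X_XXX_XX_X____XX__XX__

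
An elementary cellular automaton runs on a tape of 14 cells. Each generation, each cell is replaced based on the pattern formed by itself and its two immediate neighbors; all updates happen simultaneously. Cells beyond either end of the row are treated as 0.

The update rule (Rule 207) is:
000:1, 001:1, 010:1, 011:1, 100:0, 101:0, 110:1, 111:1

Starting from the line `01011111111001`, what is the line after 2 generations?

11011111111011
11011111111011

11011111111011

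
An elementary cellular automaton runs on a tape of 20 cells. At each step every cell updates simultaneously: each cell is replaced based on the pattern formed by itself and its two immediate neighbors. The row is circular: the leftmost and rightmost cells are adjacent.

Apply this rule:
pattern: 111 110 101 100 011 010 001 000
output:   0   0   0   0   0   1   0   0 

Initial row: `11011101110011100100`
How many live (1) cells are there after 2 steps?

1

step 1: 00000000000000000100
step 2: 00000000000000000100
count of 1: 1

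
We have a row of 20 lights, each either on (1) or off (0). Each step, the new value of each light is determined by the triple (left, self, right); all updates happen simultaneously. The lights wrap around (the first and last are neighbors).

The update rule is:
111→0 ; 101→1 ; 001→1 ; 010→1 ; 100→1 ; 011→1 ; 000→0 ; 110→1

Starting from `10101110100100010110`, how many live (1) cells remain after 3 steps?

8

11111011111110111111
00001110000011100000
00011011000110110000
count of 1: 8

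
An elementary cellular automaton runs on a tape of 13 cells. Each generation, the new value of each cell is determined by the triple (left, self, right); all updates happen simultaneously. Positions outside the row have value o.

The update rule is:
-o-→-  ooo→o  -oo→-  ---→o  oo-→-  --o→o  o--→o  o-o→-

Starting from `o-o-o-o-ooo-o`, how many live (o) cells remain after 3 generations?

generation 1: ---------o---
generation 2: ooooooooo-ooo
generation 3: oooooooo---oo
count of o: 10

10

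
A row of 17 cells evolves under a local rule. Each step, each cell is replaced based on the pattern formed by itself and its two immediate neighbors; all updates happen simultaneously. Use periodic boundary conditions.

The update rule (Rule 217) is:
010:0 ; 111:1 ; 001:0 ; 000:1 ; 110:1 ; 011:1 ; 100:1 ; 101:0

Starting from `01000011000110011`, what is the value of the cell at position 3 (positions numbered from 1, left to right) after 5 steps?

1

00111011110111011
10111011110111011
10111011110111011  (fixed point — unchanged through step 5)
position 3 holds 1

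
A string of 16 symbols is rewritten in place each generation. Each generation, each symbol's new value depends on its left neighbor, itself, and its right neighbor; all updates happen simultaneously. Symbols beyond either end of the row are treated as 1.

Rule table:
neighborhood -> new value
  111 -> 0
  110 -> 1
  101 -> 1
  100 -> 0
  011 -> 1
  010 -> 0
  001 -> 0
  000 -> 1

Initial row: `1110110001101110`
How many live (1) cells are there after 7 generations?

generation 1: 0011110101111011
generation 2: 0010011011001110
generation 3: 0000011111001011
generation 4: 0111010001000110
generation 5: 1101100100010111
generation 6: 0111100001001100
generation 7: 1100101100001100
count of 1: 7

7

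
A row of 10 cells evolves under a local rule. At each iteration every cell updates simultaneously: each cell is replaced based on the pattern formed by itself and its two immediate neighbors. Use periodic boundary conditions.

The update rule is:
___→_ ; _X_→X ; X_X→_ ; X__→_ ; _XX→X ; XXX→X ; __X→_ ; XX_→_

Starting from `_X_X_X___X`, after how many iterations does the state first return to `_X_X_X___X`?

_X_X_X___X

1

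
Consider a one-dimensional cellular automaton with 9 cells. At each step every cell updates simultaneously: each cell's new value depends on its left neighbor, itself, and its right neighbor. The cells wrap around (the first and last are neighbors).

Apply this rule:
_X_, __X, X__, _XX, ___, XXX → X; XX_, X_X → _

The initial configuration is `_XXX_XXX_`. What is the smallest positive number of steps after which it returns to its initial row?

XXX__XX_X
XX_XXX__X
X__XX_XXX
_XXX__XXX
_XX_XXXX_
XX__XXX_X
X_XXXX__X
__XXX_XXX
XXXX__XX_
XXX_XXX__
XX__XX_XX
X_XXX__XX
__XX_XXXX
XXX__XXX_
XX_XXXX__
X__XXX_XX
_XXXX__XX
_XXX_XXX_

18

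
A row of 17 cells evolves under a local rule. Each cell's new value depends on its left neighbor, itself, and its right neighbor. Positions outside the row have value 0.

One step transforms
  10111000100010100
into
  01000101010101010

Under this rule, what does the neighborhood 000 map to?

At position 6 the neighborhood is 000; the next row has 0 there.

0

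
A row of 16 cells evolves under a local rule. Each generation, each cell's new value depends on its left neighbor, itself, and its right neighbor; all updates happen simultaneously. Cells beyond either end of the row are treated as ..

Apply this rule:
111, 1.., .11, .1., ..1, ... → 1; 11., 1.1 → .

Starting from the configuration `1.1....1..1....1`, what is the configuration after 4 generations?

1.11111111111..1

1.11111111111111
1.1111111111111.
1.111111111111.1
1.11111111111..1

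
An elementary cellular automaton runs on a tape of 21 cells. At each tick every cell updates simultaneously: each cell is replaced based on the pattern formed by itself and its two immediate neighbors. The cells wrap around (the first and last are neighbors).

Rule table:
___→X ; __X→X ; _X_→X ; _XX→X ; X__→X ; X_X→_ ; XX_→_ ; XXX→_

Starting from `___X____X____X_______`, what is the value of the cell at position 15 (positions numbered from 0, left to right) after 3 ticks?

X

tick 1: XXXXXXXXXXXXXXXXXXXXX
tick 2: _____________________
tick 3: XXXXXXXXXXXXXXXXXXXXX
position 15 holds X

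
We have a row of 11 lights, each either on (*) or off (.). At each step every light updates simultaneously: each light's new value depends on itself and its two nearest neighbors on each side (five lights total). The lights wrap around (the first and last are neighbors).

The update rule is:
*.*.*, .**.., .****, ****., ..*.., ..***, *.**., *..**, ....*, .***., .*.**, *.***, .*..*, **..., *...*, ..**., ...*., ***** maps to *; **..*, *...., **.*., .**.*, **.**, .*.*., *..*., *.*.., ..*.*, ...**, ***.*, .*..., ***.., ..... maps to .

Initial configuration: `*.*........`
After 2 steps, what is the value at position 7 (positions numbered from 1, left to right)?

.........**
*......*.**
position 7 holds .

.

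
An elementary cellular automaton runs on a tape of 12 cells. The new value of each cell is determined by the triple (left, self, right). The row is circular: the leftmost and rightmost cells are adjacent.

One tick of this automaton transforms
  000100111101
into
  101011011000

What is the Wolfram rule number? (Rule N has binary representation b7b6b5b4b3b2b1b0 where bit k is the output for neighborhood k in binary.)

146

position 7: 111 → 1  (bit 7 = 1)
position 9: 110 → 0  (bit 6 = 0)
position 10: 101 → 0  (bit 5 = 0)
position 0: 100 → 1  (bit 4 = 1)
position 6: 011 → 0  (bit 3 = 0)
position 3: 010 → 0  (bit 2 = 0)
position 2: 001 → 1  (bit 1 = 1)
position 1: 000 → 0  (bit 0 = 0)
bits b7..b0 = 10010010 = 146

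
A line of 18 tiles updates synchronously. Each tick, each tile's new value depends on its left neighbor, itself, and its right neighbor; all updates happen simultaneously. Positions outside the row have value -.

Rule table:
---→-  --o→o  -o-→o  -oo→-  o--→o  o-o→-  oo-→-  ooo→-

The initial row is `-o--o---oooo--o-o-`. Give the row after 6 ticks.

tick 1: oooooo-o----ooo-oo
tick 2: -------oo--o------
tick 3: ------o--oooo-----
tick 4: -----oooo----o----
tick 5: ----o----o--ooo---
tick 6: ---ooo--oooo---o--

---ooo--oooo---o--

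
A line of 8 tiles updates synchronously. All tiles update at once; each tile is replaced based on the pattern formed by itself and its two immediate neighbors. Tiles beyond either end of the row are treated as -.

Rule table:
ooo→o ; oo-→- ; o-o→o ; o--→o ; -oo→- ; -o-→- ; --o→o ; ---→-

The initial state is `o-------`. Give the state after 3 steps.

-o-o----

-o------
o-o-----
-o-o----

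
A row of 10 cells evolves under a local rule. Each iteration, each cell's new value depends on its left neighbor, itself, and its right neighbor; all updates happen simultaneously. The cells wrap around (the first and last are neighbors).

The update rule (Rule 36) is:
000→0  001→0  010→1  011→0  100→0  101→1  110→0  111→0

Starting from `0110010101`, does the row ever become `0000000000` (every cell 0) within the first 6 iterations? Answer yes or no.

1000011111
0000000000
all cells are 0 at iteration 2

yes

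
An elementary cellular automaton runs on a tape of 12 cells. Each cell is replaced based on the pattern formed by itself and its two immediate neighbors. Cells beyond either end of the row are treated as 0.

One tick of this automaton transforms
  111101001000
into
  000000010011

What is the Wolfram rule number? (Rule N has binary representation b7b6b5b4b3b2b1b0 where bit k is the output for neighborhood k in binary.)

position 1: 111 → 0  (bit 7 = 0)
position 3: 110 → 0  (bit 6 = 0)
position 4: 101 → 0  (bit 5 = 0)
position 6: 100 → 0  (bit 4 = 0)
position 0: 011 → 0  (bit 3 = 0)
position 5: 010 → 0  (bit 2 = 0)
position 7: 001 → 1  (bit 1 = 1)
position 10: 000 → 1  (bit 0 = 1)
bits b7..b0 = 00000011 = 3

3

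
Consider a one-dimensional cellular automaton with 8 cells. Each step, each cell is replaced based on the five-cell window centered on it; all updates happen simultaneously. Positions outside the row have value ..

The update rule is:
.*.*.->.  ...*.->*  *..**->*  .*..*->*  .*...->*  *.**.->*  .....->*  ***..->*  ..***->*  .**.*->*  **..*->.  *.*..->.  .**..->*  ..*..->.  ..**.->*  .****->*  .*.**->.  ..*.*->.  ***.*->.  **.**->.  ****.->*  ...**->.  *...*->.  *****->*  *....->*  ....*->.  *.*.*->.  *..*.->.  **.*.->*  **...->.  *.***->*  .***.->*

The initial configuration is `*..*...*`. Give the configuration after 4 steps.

.*..*.*.
*.*....*
...**.*.
*..***.*

*..***.*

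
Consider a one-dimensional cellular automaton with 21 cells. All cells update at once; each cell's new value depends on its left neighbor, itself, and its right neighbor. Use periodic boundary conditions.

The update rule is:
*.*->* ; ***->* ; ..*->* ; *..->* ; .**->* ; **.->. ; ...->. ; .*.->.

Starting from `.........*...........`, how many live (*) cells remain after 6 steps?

7

........*.*..........
.......*.*.*.........
......*.*.*.*........
.....*.*.*.*.*.......
....*.*.*.*.*.*......
...*.*.*.*.*.*.*.....
count of *: 7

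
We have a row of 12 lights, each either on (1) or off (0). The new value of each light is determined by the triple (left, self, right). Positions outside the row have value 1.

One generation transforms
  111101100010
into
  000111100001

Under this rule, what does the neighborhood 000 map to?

At position 8 the neighborhood is 000; the next row has 0 there.

0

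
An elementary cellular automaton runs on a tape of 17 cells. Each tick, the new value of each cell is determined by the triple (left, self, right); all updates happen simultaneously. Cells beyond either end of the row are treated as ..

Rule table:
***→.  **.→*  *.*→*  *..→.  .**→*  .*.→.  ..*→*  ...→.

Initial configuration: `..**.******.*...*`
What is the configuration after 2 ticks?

**...*...***..*..

.*****....**...*.
**...*...***..*..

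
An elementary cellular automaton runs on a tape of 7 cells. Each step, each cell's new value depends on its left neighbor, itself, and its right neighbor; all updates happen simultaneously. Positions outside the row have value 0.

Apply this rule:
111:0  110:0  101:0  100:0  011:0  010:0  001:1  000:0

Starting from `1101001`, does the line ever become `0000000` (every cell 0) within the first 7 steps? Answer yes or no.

0000010
0000100
0001000
0010000
0100000
1000000
0000000
all cells are 0 at step 7

yes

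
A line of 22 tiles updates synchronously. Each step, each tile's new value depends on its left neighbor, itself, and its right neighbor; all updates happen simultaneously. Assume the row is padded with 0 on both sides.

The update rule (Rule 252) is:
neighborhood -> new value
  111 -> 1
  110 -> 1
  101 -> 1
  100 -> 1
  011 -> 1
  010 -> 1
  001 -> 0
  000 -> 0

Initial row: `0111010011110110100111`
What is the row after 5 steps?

0111111111111111111111

0111111011111111110111
0111111111111111111111
0111111111111111111111  (fixed point — unchanged through step 5)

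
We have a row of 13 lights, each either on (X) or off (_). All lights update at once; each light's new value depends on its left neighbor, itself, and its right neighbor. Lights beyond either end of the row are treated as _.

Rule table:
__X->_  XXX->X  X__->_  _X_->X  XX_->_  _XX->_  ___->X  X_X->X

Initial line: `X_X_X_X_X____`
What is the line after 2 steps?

_XXXXXXX_X_X_

XXXXXXXXX_XXX
_XXXXXXX_X_X_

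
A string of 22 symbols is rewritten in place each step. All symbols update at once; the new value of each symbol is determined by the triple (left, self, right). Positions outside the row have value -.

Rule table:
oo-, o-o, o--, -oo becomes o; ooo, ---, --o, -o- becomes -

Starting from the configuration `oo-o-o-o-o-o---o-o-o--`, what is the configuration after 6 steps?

ooo-o-o-o-o-o---o-o-o-
o-oo-o-o-o-o-o---o-o-o
-oooo-o-o-o-o-o---o-o-
-o--oo-o-o-o-o-o---o-o
--o-ooo-o-o-o-o-o---o-
---oo-oo-o-o-o-o-o---o

---oo-oo-o-o-o-o-o---o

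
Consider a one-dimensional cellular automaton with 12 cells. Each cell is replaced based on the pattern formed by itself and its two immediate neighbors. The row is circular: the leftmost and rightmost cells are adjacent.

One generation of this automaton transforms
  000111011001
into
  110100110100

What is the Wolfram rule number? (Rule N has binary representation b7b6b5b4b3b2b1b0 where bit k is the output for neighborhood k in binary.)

57

position 4: 111 → 0  (bit 7 = 0)
position 5: 110 → 0  (bit 6 = 0)
position 6: 101 → 1  (bit 5 = 1)
position 0: 100 → 1  (bit 4 = 1)
position 3: 011 → 1  (bit 3 = 1)
position 11: 010 → 0  (bit 2 = 0)
position 2: 001 → 0  (bit 1 = 0)
position 1: 000 → 1  (bit 0 = 1)
bits b7..b0 = 00111001 = 57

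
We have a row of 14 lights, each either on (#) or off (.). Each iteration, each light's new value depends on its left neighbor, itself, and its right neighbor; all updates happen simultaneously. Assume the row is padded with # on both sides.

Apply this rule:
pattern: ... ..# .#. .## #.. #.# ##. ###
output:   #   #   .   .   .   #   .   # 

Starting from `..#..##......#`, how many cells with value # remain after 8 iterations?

.#..#...#####.
#..#..##.###.#
..#..#..#.#.#.
.#..#..#.#.#.#
#..#..#.#.#.#.
..#..#.#.#.#.#
.#..#.#.#.#.#.
#..#.#.#.#.#.#
count of #: 7

7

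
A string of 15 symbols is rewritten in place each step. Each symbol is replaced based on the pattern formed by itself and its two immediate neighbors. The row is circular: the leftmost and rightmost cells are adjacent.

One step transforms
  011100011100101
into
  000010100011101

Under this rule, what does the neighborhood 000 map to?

0

At position 5 the neighborhood is 000; the next row has 0 there.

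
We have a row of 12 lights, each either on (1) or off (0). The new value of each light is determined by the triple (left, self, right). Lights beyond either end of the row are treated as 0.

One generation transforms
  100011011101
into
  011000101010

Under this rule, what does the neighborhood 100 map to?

1

At position 1 the neighborhood is 100; the next row has 1 there.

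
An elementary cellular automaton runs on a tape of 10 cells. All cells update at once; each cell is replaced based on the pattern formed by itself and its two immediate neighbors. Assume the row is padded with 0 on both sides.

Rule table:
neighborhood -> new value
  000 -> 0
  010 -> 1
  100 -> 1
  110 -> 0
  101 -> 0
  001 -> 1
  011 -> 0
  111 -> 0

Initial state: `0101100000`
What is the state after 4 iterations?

1100010000
0010111000
0110000100
1001001110

1001001110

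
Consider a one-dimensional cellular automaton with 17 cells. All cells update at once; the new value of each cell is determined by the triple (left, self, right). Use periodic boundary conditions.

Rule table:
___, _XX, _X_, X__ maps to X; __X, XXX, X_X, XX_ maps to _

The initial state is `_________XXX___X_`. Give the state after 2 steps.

step 1: XXXXXXXX_X__XX_XX
step 2: _________XX_X__X_

_________XX_X__X_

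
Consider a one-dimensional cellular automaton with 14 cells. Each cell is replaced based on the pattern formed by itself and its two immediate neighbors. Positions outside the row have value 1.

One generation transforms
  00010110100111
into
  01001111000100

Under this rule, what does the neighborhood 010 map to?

At position 3 the neighborhood is 010; the next row has 0 there.

0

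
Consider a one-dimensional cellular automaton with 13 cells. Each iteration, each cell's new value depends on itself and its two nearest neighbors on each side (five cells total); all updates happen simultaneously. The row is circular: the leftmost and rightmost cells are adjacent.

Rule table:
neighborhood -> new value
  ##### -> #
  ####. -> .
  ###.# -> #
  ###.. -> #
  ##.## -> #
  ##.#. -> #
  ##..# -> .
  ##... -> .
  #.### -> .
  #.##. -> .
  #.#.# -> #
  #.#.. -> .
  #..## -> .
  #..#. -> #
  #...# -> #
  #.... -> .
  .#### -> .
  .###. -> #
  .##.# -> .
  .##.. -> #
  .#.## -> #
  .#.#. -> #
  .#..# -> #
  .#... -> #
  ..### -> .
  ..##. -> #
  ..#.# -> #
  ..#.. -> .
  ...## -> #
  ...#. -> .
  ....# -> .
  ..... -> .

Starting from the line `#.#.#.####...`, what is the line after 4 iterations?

####..#.#.#..

iteration 1: ######...#.#.
iteration 2: ..##.#.#.####
iteration 3: ..#.#####...#
iteration 4: ####..#.#.#..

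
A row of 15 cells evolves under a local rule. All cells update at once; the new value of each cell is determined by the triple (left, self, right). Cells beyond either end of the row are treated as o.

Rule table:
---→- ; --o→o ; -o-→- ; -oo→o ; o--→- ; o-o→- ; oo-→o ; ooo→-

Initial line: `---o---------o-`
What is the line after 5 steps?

step 1: --o---------o--
step 2: -o---------o--o
step 3: ----------o--oo
step 4: ---------o--oo-
step 5: --------o--ooo-

--------o--ooo-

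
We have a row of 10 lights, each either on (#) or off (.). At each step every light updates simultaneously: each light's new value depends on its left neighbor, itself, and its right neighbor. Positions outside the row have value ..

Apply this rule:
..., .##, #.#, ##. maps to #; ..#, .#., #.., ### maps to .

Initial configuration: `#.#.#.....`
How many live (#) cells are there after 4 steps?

step 1: .#.#..####
step 2: ..#...#..#
step 3: #...#.....
step 4: ..#...####
count of #: 5

5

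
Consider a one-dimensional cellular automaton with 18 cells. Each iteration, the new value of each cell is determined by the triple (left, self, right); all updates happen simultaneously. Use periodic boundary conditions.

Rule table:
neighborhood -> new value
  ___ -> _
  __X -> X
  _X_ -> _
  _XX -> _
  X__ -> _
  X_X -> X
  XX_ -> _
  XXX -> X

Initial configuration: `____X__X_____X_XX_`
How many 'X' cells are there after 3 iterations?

4

___X__X_____X_X___
__X__X_____X_X____
_X__X_____X_X_____
count of X: 4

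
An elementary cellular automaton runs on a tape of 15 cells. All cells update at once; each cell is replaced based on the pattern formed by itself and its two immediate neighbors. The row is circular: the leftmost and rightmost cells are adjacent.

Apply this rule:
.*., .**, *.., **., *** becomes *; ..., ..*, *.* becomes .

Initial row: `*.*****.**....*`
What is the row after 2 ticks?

*.*****.****..*

*.*****.***...*
*.*****.****..*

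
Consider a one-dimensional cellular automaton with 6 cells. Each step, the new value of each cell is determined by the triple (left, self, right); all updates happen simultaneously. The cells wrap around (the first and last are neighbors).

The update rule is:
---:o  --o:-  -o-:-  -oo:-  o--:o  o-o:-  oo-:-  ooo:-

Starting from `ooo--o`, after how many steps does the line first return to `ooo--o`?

---o--
oo--oo
--o---
o--ooo
-o----
--oooo
o-----
-oooo-
-----o
oooo--
----o-
ooo--o

12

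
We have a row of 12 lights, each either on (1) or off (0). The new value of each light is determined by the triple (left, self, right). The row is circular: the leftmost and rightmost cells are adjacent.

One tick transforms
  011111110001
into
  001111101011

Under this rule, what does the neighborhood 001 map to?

At position 10 the neighborhood is 001; the next row has 1 there.

1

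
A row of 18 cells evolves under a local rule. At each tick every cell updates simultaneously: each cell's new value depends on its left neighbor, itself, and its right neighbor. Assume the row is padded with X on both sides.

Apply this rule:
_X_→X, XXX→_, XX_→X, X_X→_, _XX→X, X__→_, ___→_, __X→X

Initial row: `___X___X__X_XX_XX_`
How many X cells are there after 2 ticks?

12

__XX__XX_XX_XX_XX_
_XXX_XXX_XX_XX_XX_
count of X: 12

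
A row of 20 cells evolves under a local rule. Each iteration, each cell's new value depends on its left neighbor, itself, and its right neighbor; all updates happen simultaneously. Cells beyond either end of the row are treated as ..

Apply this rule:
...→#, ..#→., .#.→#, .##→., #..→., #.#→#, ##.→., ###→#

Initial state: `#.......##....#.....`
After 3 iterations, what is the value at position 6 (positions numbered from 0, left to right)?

#.#####....##.#.####
##.###..##...###.##.
..#.#......#..#.#...
position 6 holds .

.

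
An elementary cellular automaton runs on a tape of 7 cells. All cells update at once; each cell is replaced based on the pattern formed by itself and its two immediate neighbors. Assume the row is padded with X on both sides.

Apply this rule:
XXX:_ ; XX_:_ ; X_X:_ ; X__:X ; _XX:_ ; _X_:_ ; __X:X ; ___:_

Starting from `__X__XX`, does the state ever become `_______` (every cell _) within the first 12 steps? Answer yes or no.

yes

step 1: XX_XX__
step 2: _____XX
step 3: X___X__
step 4: _X_X_XX
step 5: _______
all cells are _ at step 5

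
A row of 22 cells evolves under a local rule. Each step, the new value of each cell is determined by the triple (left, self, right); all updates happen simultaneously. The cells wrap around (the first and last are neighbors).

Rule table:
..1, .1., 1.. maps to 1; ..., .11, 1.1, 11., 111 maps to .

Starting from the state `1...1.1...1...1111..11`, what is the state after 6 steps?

1..111...111..111..1..

.1.11.11.111.1....11..
11...........11..1..1.
..1.........1..111111.
.111.......1111......1
....1.....1....1....11
1..111...111..111..1..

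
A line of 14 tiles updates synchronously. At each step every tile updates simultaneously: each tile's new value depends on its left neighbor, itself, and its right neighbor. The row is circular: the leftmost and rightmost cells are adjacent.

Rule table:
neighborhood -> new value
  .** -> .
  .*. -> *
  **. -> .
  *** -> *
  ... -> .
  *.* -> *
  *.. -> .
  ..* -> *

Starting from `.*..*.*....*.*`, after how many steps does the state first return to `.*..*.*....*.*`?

step 1: **.****...****
step 2: *.*.**...*.***
step 3: .***....***.**
step 4: *.*....*.*.*..
step 5: ***...******.*
step 6: **...*.****.*.
step 7: ....***.**.***
step 8: ...*.*.*..*.*.
step 9: ..******.****.
step 10: .*.****.*.**..
step 11: ***.**.***....
step 12: .*.*..*.*....*
step 13: ****.****...**
step 14: ***.*.**...*.*
step 15: **.***....***.
step 16: ..*.*....*.*.*
step 17: .****...******
step 18: *.**...*.****.
step 19: **....***.**.*
step 20: *....*.*.*..*.
step 21: *...******.***
step 22: ...*.****.*.**
step 23: ..***.**.***..
step 24: .*.*.*..*.*...
step 25: ******.****...
step 26: .****.*.**...*
step 27: *.**.***....**
step 28: .*..*.*....*.*

28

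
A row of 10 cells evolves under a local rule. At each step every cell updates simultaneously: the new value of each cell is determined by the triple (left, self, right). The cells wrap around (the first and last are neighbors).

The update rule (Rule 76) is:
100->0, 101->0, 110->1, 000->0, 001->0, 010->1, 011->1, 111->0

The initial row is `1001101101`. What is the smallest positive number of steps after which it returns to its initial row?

1

1001101101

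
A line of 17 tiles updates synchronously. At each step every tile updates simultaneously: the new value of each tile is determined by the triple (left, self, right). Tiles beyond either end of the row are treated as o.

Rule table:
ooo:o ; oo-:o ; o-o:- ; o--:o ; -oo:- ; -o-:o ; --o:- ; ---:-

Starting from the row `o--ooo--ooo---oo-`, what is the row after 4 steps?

ooooo--ooo--oo-o-

step 1: oo--ooo--ooo---o-
step 2: ooo--ooo--ooo--o-
step 3: oooo--ooo--ooo-o-
step 4: ooooo--ooo--oo-o-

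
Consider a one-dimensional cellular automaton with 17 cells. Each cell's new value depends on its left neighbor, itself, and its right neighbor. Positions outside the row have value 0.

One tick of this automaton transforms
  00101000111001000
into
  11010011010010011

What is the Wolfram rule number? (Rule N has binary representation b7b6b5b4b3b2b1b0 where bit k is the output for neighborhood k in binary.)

position 9: 111 → 1  (bit 7 = 1)
position 10: 110 → 0  (bit 6 = 0)
position 3: 101 → 1  (bit 5 = 1)
position 5: 100 → 0  (bit 4 = 0)
position 8: 011 → 0  (bit 3 = 0)
position 2: 010 → 0  (bit 2 = 0)
position 1: 001 → 1  (bit 1 = 1)
position 0: 000 → 1  (bit 0 = 1)
bits b7..b0 = 10100011 = 163

163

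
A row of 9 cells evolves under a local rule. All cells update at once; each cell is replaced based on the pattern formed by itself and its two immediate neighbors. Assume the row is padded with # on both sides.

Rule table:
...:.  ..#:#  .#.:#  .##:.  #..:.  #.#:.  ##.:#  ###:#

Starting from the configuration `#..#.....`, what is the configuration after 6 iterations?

#.##....#
#..#...#.
#.##..##.
#..#.#.#.
#.##.#.#.
#..#.#.#.

#..#.#.#.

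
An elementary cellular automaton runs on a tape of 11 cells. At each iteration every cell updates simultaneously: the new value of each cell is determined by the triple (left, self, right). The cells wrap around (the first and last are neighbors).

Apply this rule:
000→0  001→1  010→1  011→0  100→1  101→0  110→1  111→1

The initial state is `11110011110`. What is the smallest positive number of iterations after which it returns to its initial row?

22

01111101110
10111100111
10011111011
11101111001
11100111110
01111011110
10111001111
10011110111
11101110011
11100111101
11111011100
01111001111
00111110111
11011110011
11001111101
11110111100
01110011111
00111101111
11011100111
11001111011
11110111001
11110011110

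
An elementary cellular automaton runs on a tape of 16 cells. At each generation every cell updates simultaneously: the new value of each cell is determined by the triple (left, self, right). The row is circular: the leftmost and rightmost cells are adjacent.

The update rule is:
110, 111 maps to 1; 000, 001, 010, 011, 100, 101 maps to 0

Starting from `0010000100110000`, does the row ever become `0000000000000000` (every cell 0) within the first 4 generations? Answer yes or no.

yes

0000000000010000
0000000000000000
all cells are 0 at generation 2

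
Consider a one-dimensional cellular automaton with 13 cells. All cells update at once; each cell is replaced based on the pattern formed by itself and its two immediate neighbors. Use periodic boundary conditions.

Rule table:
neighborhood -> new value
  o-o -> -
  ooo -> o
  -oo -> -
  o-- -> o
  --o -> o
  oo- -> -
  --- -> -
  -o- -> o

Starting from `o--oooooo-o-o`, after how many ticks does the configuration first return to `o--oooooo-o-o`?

21

tick 1: -oo-oooo--o--
tick 2: o----oo-oooo-
tick 3: oo--o----oo--
tick 4: --oooo--o--oo
tick 5: oo-oo-ooooo--
tick 6: -------ooo-oo
tick 7: o-----o-o----
tick 8: oo---oo-oo--o
tick 9: o-o-o-----oo-
tick 10: o-o-oo---o---
tick 11: o-o---o-ooo-o
tick 12: --oo-oo--o---
tick 13: -o-----oooo--
tick 14: ooo---o-oo-o-
tick 15: -o-o-oo----o-
tick 16: oo-o---o--ooo
tick 17: o--oo-oooo-oo
tick 18: -oo----oo---o
tick 19: ---o--o--o-oo
tick 20: o-oooooooo---
tick 21: o--oooooo-o-o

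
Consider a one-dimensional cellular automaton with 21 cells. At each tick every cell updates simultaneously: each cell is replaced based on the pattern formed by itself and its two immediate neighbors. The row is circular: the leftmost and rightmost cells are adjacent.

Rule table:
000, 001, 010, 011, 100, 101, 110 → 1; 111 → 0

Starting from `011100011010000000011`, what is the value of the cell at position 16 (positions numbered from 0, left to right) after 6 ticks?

0

tick 1: 110111111111111111111
tick 2: 011100000000000000000
tick 3: 110111111111111111111  (repeats tick 1; period 2)
tick 6: 011100000000000000000
position 16 holds 0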